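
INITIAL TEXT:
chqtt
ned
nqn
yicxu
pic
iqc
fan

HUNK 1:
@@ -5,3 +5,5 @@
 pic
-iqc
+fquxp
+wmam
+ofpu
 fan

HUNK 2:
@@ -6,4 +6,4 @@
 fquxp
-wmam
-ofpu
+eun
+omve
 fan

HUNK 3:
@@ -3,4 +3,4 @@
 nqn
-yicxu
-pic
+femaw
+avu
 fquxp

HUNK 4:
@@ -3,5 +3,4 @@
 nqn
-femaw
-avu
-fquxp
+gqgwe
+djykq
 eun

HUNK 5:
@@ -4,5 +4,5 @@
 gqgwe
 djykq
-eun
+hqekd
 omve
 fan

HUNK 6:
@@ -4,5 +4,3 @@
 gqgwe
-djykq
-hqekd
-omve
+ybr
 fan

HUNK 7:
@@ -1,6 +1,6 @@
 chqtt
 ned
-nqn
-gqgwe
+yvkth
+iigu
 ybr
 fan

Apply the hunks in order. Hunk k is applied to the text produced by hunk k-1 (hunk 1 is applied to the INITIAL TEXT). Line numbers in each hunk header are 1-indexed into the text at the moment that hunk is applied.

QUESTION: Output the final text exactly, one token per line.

Hunk 1: at line 5 remove [iqc] add [fquxp,wmam,ofpu] -> 9 lines: chqtt ned nqn yicxu pic fquxp wmam ofpu fan
Hunk 2: at line 6 remove [wmam,ofpu] add [eun,omve] -> 9 lines: chqtt ned nqn yicxu pic fquxp eun omve fan
Hunk 3: at line 3 remove [yicxu,pic] add [femaw,avu] -> 9 lines: chqtt ned nqn femaw avu fquxp eun omve fan
Hunk 4: at line 3 remove [femaw,avu,fquxp] add [gqgwe,djykq] -> 8 lines: chqtt ned nqn gqgwe djykq eun omve fan
Hunk 5: at line 4 remove [eun] add [hqekd] -> 8 lines: chqtt ned nqn gqgwe djykq hqekd omve fan
Hunk 6: at line 4 remove [djykq,hqekd,omve] add [ybr] -> 6 lines: chqtt ned nqn gqgwe ybr fan
Hunk 7: at line 1 remove [nqn,gqgwe] add [yvkth,iigu] -> 6 lines: chqtt ned yvkth iigu ybr fan

Answer: chqtt
ned
yvkth
iigu
ybr
fan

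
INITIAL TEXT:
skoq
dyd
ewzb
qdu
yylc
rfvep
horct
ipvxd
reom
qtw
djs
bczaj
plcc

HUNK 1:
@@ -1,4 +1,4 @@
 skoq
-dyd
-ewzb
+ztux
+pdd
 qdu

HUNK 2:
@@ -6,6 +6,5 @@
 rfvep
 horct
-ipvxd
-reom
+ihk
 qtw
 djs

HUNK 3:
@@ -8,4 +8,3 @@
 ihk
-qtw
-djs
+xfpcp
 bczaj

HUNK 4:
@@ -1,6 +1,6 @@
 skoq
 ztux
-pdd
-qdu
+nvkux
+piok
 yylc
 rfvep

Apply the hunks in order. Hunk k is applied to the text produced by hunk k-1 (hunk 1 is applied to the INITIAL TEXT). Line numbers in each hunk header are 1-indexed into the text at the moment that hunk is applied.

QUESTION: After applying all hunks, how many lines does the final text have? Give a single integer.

Hunk 1: at line 1 remove [dyd,ewzb] add [ztux,pdd] -> 13 lines: skoq ztux pdd qdu yylc rfvep horct ipvxd reom qtw djs bczaj plcc
Hunk 2: at line 6 remove [ipvxd,reom] add [ihk] -> 12 lines: skoq ztux pdd qdu yylc rfvep horct ihk qtw djs bczaj plcc
Hunk 3: at line 8 remove [qtw,djs] add [xfpcp] -> 11 lines: skoq ztux pdd qdu yylc rfvep horct ihk xfpcp bczaj plcc
Hunk 4: at line 1 remove [pdd,qdu] add [nvkux,piok] -> 11 lines: skoq ztux nvkux piok yylc rfvep horct ihk xfpcp bczaj plcc
Final line count: 11

Answer: 11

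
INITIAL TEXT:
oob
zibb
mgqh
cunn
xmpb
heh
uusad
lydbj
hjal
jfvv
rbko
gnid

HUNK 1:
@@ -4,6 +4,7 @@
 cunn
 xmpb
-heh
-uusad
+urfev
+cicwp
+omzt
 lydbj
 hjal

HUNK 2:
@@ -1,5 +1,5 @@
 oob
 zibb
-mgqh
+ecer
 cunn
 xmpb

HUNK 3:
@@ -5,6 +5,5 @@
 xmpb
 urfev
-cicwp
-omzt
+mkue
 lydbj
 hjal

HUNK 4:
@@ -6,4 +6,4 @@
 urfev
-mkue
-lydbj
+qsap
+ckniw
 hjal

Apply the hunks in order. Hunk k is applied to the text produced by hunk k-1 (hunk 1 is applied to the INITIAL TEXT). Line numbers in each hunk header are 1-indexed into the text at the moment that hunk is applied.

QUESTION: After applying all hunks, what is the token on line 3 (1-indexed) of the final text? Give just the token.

Answer: ecer

Derivation:
Hunk 1: at line 4 remove [heh,uusad] add [urfev,cicwp,omzt] -> 13 lines: oob zibb mgqh cunn xmpb urfev cicwp omzt lydbj hjal jfvv rbko gnid
Hunk 2: at line 1 remove [mgqh] add [ecer] -> 13 lines: oob zibb ecer cunn xmpb urfev cicwp omzt lydbj hjal jfvv rbko gnid
Hunk 3: at line 5 remove [cicwp,omzt] add [mkue] -> 12 lines: oob zibb ecer cunn xmpb urfev mkue lydbj hjal jfvv rbko gnid
Hunk 4: at line 6 remove [mkue,lydbj] add [qsap,ckniw] -> 12 lines: oob zibb ecer cunn xmpb urfev qsap ckniw hjal jfvv rbko gnid
Final line 3: ecer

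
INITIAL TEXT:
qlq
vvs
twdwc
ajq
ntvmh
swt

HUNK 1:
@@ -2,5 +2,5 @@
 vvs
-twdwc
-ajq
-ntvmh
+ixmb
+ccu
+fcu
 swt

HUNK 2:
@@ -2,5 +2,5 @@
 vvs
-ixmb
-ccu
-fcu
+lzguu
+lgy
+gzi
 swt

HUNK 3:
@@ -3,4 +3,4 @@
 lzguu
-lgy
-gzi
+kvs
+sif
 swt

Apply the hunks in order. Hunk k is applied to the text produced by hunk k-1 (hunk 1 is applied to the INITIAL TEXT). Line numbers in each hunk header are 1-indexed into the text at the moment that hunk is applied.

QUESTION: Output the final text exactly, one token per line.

Answer: qlq
vvs
lzguu
kvs
sif
swt

Derivation:
Hunk 1: at line 2 remove [twdwc,ajq,ntvmh] add [ixmb,ccu,fcu] -> 6 lines: qlq vvs ixmb ccu fcu swt
Hunk 2: at line 2 remove [ixmb,ccu,fcu] add [lzguu,lgy,gzi] -> 6 lines: qlq vvs lzguu lgy gzi swt
Hunk 3: at line 3 remove [lgy,gzi] add [kvs,sif] -> 6 lines: qlq vvs lzguu kvs sif swt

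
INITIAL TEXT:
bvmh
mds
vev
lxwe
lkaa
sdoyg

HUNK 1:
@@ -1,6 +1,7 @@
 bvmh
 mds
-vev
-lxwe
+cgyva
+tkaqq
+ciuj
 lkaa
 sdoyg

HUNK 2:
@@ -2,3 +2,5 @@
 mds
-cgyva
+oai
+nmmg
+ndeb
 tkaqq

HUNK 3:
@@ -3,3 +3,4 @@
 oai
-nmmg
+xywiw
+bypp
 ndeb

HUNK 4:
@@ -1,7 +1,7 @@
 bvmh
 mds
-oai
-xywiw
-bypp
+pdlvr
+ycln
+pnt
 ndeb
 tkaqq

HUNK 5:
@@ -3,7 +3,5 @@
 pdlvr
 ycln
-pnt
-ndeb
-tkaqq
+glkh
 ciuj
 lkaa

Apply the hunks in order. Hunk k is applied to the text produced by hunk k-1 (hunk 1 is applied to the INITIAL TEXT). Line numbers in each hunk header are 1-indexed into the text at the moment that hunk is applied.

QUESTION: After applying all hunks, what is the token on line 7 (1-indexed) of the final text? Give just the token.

Hunk 1: at line 1 remove [vev,lxwe] add [cgyva,tkaqq,ciuj] -> 7 lines: bvmh mds cgyva tkaqq ciuj lkaa sdoyg
Hunk 2: at line 2 remove [cgyva] add [oai,nmmg,ndeb] -> 9 lines: bvmh mds oai nmmg ndeb tkaqq ciuj lkaa sdoyg
Hunk 3: at line 3 remove [nmmg] add [xywiw,bypp] -> 10 lines: bvmh mds oai xywiw bypp ndeb tkaqq ciuj lkaa sdoyg
Hunk 4: at line 1 remove [oai,xywiw,bypp] add [pdlvr,ycln,pnt] -> 10 lines: bvmh mds pdlvr ycln pnt ndeb tkaqq ciuj lkaa sdoyg
Hunk 5: at line 3 remove [pnt,ndeb,tkaqq] add [glkh] -> 8 lines: bvmh mds pdlvr ycln glkh ciuj lkaa sdoyg
Final line 7: lkaa

Answer: lkaa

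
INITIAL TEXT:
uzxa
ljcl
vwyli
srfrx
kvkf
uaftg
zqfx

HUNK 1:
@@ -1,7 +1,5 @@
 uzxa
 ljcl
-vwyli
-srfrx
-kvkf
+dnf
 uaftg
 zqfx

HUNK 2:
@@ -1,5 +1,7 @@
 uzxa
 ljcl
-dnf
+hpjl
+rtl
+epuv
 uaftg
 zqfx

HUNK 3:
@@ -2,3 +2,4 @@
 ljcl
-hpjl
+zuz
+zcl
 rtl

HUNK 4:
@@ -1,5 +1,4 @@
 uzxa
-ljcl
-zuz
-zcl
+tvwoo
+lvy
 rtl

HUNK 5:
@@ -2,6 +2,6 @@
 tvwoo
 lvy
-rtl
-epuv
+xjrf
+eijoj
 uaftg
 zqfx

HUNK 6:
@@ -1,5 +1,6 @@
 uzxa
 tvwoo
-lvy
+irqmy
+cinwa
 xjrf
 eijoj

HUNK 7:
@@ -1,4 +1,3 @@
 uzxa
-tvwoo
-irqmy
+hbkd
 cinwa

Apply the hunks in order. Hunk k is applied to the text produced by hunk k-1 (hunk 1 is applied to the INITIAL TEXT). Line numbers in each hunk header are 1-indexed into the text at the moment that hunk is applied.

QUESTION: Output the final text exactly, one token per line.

Hunk 1: at line 1 remove [vwyli,srfrx,kvkf] add [dnf] -> 5 lines: uzxa ljcl dnf uaftg zqfx
Hunk 2: at line 1 remove [dnf] add [hpjl,rtl,epuv] -> 7 lines: uzxa ljcl hpjl rtl epuv uaftg zqfx
Hunk 3: at line 2 remove [hpjl] add [zuz,zcl] -> 8 lines: uzxa ljcl zuz zcl rtl epuv uaftg zqfx
Hunk 4: at line 1 remove [ljcl,zuz,zcl] add [tvwoo,lvy] -> 7 lines: uzxa tvwoo lvy rtl epuv uaftg zqfx
Hunk 5: at line 2 remove [rtl,epuv] add [xjrf,eijoj] -> 7 lines: uzxa tvwoo lvy xjrf eijoj uaftg zqfx
Hunk 6: at line 1 remove [lvy] add [irqmy,cinwa] -> 8 lines: uzxa tvwoo irqmy cinwa xjrf eijoj uaftg zqfx
Hunk 7: at line 1 remove [tvwoo,irqmy] add [hbkd] -> 7 lines: uzxa hbkd cinwa xjrf eijoj uaftg zqfx

Answer: uzxa
hbkd
cinwa
xjrf
eijoj
uaftg
zqfx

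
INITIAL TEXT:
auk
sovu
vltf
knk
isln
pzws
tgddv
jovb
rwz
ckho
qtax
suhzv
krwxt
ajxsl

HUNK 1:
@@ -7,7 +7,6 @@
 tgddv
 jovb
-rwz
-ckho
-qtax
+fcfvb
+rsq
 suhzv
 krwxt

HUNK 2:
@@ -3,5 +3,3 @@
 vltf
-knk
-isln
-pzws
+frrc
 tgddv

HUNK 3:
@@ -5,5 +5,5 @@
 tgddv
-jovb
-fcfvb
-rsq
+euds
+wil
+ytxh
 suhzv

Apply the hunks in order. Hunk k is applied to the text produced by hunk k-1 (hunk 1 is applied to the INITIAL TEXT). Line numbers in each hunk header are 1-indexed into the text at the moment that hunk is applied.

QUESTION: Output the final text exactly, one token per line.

Hunk 1: at line 7 remove [rwz,ckho,qtax] add [fcfvb,rsq] -> 13 lines: auk sovu vltf knk isln pzws tgddv jovb fcfvb rsq suhzv krwxt ajxsl
Hunk 2: at line 3 remove [knk,isln,pzws] add [frrc] -> 11 lines: auk sovu vltf frrc tgddv jovb fcfvb rsq suhzv krwxt ajxsl
Hunk 3: at line 5 remove [jovb,fcfvb,rsq] add [euds,wil,ytxh] -> 11 lines: auk sovu vltf frrc tgddv euds wil ytxh suhzv krwxt ajxsl

Answer: auk
sovu
vltf
frrc
tgddv
euds
wil
ytxh
suhzv
krwxt
ajxsl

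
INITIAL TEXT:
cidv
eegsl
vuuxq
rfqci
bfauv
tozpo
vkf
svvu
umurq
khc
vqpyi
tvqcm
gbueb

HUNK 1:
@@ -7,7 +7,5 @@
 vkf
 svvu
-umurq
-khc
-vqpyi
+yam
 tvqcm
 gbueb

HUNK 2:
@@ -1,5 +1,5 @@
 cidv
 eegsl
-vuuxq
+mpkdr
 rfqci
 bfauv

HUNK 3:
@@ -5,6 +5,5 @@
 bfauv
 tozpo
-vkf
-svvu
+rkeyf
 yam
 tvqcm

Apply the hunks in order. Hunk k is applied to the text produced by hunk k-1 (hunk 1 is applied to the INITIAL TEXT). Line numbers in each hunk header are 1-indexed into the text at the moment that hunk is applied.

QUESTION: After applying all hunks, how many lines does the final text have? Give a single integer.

Hunk 1: at line 7 remove [umurq,khc,vqpyi] add [yam] -> 11 lines: cidv eegsl vuuxq rfqci bfauv tozpo vkf svvu yam tvqcm gbueb
Hunk 2: at line 1 remove [vuuxq] add [mpkdr] -> 11 lines: cidv eegsl mpkdr rfqci bfauv tozpo vkf svvu yam tvqcm gbueb
Hunk 3: at line 5 remove [vkf,svvu] add [rkeyf] -> 10 lines: cidv eegsl mpkdr rfqci bfauv tozpo rkeyf yam tvqcm gbueb
Final line count: 10

Answer: 10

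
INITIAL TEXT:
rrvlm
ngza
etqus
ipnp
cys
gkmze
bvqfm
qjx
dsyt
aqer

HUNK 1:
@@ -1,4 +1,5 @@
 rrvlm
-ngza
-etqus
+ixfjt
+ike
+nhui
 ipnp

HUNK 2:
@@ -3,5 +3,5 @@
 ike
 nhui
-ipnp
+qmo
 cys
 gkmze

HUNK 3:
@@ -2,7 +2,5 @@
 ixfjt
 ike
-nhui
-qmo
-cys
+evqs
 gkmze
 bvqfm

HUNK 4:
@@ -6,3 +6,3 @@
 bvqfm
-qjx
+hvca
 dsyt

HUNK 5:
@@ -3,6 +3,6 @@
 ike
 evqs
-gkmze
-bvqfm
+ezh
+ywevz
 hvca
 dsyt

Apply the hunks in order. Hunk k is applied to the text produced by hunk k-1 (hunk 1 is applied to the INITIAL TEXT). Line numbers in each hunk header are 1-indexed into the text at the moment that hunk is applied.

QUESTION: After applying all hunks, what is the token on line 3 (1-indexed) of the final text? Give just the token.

Hunk 1: at line 1 remove [ngza,etqus] add [ixfjt,ike,nhui] -> 11 lines: rrvlm ixfjt ike nhui ipnp cys gkmze bvqfm qjx dsyt aqer
Hunk 2: at line 3 remove [ipnp] add [qmo] -> 11 lines: rrvlm ixfjt ike nhui qmo cys gkmze bvqfm qjx dsyt aqer
Hunk 3: at line 2 remove [nhui,qmo,cys] add [evqs] -> 9 lines: rrvlm ixfjt ike evqs gkmze bvqfm qjx dsyt aqer
Hunk 4: at line 6 remove [qjx] add [hvca] -> 9 lines: rrvlm ixfjt ike evqs gkmze bvqfm hvca dsyt aqer
Hunk 5: at line 3 remove [gkmze,bvqfm] add [ezh,ywevz] -> 9 lines: rrvlm ixfjt ike evqs ezh ywevz hvca dsyt aqer
Final line 3: ike

Answer: ike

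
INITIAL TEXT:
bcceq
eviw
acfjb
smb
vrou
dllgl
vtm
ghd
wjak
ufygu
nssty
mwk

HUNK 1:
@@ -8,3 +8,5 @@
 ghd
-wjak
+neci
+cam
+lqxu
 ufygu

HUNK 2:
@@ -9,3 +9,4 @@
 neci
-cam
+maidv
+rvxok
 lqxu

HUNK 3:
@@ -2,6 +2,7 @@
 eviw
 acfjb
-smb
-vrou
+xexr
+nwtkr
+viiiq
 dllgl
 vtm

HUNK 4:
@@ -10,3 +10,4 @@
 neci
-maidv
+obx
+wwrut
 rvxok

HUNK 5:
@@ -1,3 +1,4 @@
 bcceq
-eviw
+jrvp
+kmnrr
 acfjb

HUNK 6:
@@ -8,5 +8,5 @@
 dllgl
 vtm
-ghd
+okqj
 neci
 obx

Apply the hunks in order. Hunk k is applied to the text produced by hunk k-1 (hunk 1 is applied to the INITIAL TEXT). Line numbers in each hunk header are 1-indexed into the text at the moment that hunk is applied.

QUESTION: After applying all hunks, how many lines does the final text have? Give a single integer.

Hunk 1: at line 8 remove [wjak] add [neci,cam,lqxu] -> 14 lines: bcceq eviw acfjb smb vrou dllgl vtm ghd neci cam lqxu ufygu nssty mwk
Hunk 2: at line 9 remove [cam] add [maidv,rvxok] -> 15 lines: bcceq eviw acfjb smb vrou dllgl vtm ghd neci maidv rvxok lqxu ufygu nssty mwk
Hunk 3: at line 2 remove [smb,vrou] add [xexr,nwtkr,viiiq] -> 16 lines: bcceq eviw acfjb xexr nwtkr viiiq dllgl vtm ghd neci maidv rvxok lqxu ufygu nssty mwk
Hunk 4: at line 10 remove [maidv] add [obx,wwrut] -> 17 lines: bcceq eviw acfjb xexr nwtkr viiiq dllgl vtm ghd neci obx wwrut rvxok lqxu ufygu nssty mwk
Hunk 5: at line 1 remove [eviw] add [jrvp,kmnrr] -> 18 lines: bcceq jrvp kmnrr acfjb xexr nwtkr viiiq dllgl vtm ghd neci obx wwrut rvxok lqxu ufygu nssty mwk
Hunk 6: at line 8 remove [ghd] add [okqj] -> 18 lines: bcceq jrvp kmnrr acfjb xexr nwtkr viiiq dllgl vtm okqj neci obx wwrut rvxok lqxu ufygu nssty mwk
Final line count: 18

Answer: 18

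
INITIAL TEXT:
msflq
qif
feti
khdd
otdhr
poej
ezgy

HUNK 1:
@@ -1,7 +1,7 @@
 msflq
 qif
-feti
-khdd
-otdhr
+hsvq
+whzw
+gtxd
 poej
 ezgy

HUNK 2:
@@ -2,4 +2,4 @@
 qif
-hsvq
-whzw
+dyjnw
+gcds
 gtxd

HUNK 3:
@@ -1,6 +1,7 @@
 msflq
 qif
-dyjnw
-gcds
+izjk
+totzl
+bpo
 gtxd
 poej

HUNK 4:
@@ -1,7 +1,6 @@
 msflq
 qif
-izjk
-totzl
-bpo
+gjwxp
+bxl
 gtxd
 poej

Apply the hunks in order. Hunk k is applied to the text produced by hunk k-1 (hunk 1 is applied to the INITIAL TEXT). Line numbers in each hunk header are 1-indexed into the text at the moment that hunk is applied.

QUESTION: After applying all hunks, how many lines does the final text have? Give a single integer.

Hunk 1: at line 1 remove [feti,khdd,otdhr] add [hsvq,whzw,gtxd] -> 7 lines: msflq qif hsvq whzw gtxd poej ezgy
Hunk 2: at line 2 remove [hsvq,whzw] add [dyjnw,gcds] -> 7 lines: msflq qif dyjnw gcds gtxd poej ezgy
Hunk 3: at line 1 remove [dyjnw,gcds] add [izjk,totzl,bpo] -> 8 lines: msflq qif izjk totzl bpo gtxd poej ezgy
Hunk 4: at line 1 remove [izjk,totzl,bpo] add [gjwxp,bxl] -> 7 lines: msflq qif gjwxp bxl gtxd poej ezgy
Final line count: 7

Answer: 7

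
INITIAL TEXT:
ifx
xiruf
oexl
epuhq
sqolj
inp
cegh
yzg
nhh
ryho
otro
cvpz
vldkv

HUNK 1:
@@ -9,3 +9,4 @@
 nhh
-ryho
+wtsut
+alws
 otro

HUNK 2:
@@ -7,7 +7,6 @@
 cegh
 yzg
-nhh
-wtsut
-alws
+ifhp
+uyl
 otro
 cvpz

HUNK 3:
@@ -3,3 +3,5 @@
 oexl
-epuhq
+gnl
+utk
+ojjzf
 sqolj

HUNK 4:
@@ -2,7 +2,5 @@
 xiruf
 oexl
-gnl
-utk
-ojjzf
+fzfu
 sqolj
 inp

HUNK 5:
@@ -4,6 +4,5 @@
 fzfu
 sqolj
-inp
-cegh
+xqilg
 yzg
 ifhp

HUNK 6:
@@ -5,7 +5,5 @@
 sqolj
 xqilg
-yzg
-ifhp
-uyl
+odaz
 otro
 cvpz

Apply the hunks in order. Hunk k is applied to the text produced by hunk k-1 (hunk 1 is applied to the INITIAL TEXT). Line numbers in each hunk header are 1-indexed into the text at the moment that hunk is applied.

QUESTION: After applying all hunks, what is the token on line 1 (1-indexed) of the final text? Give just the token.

Answer: ifx

Derivation:
Hunk 1: at line 9 remove [ryho] add [wtsut,alws] -> 14 lines: ifx xiruf oexl epuhq sqolj inp cegh yzg nhh wtsut alws otro cvpz vldkv
Hunk 2: at line 7 remove [nhh,wtsut,alws] add [ifhp,uyl] -> 13 lines: ifx xiruf oexl epuhq sqolj inp cegh yzg ifhp uyl otro cvpz vldkv
Hunk 3: at line 3 remove [epuhq] add [gnl,utk,ojjzf] -> 15 lines: ifx xiruf oexl gnl utk ojjzf sqolj inp cegh yzg ifhp uyl otro cvpz vldkv
Hunk 4: at line 2 remove [gnl,utk,ojjzf] add [fzfu] -> 13 lines: ifx xiruf oexl fzfu sqolj inp cegh yzg ifhp uyl otro cvpz vldkv
Hunk 5: at line 4 remove [inp,cegh] add [xqilg] -> 12 lines: ifx xiruf oexl fzfu sqolj xqilg yzg ifhp uyl otro cvpz vldkv
Hunk 6: at line 5 remove [yzg,ifhp,uyl] add [odaz] -> 10 lines: ifx xiruf oexl fzfu sqolj xqilg odaz otro cvpz vldkv
Final line 1: ifx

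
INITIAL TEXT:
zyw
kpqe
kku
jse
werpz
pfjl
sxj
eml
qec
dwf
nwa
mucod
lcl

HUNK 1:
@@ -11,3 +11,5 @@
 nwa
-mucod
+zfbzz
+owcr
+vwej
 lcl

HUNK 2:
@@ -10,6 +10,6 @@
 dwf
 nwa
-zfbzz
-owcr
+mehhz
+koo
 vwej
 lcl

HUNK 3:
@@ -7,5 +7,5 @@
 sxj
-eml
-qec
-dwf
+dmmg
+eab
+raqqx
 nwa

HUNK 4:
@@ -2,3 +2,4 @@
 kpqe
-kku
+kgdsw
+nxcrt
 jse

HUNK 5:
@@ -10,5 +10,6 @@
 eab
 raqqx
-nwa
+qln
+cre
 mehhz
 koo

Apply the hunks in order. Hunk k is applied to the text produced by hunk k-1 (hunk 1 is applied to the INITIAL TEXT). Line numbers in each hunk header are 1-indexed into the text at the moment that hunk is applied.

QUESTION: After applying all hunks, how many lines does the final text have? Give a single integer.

Answer: 17

Derivation:
Hunk 1: at line 11 remove [mucod] add [zfbzz,owcr,vwej] -> 15 lines: zyw kpqe kku jse werpz pfjl sxj eml qec dwf nwa zfbzz owcr vwej lcl
Hunk 2: at line 10 remove [zfbzz,owcr] add [mehhz,koo] -> 15 lines: zyw kpqe kku jse werpz pfjl sxj eml qec dwf nwa mehhz koo vwej lcl
Hunk 3: at line 7 remove [eml,qec,dwf] add [dmmg,eab,raqqx] -> 15 lines: zyw kpqe kku jse werpz pfjl sxj dmmg eab raqqx nwa mehhz koo vwej lcl
Hunk 4: at line 2 remove [kku] add [kgdsw,nxcrt] -> 16 lines: zyw kpqe kgdsw nxcrt jse werpz pfjl sxj dmmg eab raqqx nwa mehhz koo vwej lcl
Hunk 5: at line 10 remove [nwa] add [qln,cre] -> 17 lines: zyw kpqe kgdsw nxcrt jse werpz pfjl sxj dmmg eab raqqx qln cre mehhz koo vwej lcl
Final line count: 17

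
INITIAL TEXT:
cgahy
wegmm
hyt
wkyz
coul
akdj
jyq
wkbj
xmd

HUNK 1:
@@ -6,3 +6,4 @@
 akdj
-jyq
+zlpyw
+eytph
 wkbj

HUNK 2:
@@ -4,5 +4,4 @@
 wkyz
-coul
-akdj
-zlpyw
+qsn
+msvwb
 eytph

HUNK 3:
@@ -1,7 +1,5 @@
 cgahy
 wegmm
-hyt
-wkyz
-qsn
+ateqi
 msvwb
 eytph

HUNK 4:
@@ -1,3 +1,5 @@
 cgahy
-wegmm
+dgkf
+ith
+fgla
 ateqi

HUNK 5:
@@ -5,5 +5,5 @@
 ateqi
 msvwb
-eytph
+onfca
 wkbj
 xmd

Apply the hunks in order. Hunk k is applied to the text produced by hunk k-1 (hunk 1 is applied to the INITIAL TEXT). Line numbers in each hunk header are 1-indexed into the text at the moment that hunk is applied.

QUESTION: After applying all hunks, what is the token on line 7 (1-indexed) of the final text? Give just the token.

Answer: onfca

Derivation:
Hunk 1: at line 6 remove [jyq] add [zlpyw,eytph] -> 10 lines: cgahy wegmm hyt wkyz coul akdj zlpyw eytph wkbj xmd
Hunk 2: at line 4 remove [coul,akdj,zlpyw] add [qsn,msvwb] -> 9 lines: cgahy wegmm hyt wkyz qsn msvwb eytph wkbj xmd
Hunk 3: at line 1 remove [hyt,wkyz,qsn] add [ateqi] -> 7 lines: cgahy wegmm ateqi msvwb eytph wkbj xmd
Hunk 4: at line 1 remove [wegmm] add [dgkf,ith,fgla] -> 9 lines: cgahy dgkf ith fgla ateqi msvwb eytph wkbj xmd
Hunk 5: at line 5 remove [eytph] add [onfca] -> 9 lines: cgahy dgkf ith fgla ateqi msvwb onfca wkbj xmd
Final line 7: onfca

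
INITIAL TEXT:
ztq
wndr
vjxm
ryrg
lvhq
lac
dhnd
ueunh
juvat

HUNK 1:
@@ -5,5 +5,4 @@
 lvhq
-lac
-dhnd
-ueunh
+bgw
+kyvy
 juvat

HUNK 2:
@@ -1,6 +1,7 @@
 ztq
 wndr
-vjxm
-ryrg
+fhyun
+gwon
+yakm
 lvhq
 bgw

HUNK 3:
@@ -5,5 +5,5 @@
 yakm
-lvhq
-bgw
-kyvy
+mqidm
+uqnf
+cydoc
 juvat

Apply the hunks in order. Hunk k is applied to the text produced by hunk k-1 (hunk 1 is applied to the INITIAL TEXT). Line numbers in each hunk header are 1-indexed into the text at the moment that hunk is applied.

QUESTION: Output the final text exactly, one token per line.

Hunk 1: at line 5 remove [lac,dhnd,ueunh] add [bgw,kyvy] -> 8 lines: ztq wndr vjxm ryrg lvhq bgw kyvy juvat
Hunk 2: at line 1 remove [vjxm,ryrg] add [fhyun,gwon,yakm] -> 9 lines: ztq wndr fhyun gwon yakm lvhq bgw kyvy juvat
Hunk 3: at line 5 remove [lvhq,bgw,kyvy] add [mqidm,uqnf,cydoc] -> 9 lines: ztq wndr fhyun gwon yakm mqidm uqnf cydoc juvat

Answer: ztq
wndr
fhyun
gwon
yakm
mqidm
uqnf
cydoc
juvat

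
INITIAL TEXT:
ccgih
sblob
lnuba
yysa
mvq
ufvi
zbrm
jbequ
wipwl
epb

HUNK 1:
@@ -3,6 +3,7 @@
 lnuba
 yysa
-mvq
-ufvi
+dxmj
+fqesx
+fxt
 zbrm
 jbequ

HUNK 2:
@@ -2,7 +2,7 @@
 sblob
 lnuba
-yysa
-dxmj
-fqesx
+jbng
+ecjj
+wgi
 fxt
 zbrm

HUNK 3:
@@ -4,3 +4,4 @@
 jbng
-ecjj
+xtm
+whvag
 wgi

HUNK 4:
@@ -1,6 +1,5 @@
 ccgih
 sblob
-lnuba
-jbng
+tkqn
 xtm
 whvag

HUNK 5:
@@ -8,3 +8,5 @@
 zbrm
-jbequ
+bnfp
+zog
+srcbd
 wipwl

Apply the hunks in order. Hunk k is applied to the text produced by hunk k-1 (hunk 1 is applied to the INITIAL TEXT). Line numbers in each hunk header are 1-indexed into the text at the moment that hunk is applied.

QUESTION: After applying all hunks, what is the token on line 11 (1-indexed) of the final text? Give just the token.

Answer: srcbd

Derivation:
Hunk 1: at line 3 remove [mvq,ufvi] add [dxmj,fqesx,fxt] -> 11 lines: ccgih sblob lnuba yysa dxmj fqesx fxt zbrm jbequ wipwl epb
Hunk 2: at line 2 remove [yysa,dxmj,fqesx] add [jbng,ecjj,wgi] -> 11 lines: ccgih sblob lnuba jbng ecjj wgi fxt zbrm jbequ wipwl epb
Hunk 3: at line 4 remove [ecjj] add [xtm,whvag] -> 12 lines: ccgih sblob lnuba jbng xtm whvag wgi fxt zbrm jbequ wipwl epb
Hunk 4: at line 1 remove [lnuba,jbng] add [tkqn] -> 11 lines: ccgih sblob tkqn xtm whvag wgi fxt zbrm jbequ wipwl epb
Hunk 5: at line 8 remove [jbequ] add [bnfp,zog,srcbd] -> 13 lines: ccgih sblob tkqn xtm whvag wgi fxt zbrm bnfp zog srcbd wipwl epb
Final line 11: srcbd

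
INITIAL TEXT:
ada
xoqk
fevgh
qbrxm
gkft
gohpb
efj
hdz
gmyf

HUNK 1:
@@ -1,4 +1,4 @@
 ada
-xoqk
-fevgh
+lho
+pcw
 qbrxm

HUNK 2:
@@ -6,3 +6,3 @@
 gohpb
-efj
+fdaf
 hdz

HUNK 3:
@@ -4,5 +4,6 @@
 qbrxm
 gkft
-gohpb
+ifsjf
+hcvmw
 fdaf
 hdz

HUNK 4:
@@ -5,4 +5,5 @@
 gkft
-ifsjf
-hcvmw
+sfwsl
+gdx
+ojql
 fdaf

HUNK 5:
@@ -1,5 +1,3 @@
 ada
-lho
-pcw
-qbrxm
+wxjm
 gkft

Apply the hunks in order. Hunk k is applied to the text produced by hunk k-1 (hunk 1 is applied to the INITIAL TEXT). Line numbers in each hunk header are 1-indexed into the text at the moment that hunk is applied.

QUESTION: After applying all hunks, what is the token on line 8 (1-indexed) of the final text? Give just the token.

Hunk 1: at line 1 remove [xoqk,fevgh] add [lho,pcw] -> 9 lines: ada lho pcw qbrxm gkft gohpb efj hdz gmyf
Hunk 2: at line 6 remove [efj] add [fdaf] -> 9 lines: ada lho pcw qbrxm gkft gohpb fdaf hdz gmyf
Hunk 3: at line 4 remove [gohpb] add [ifsjf,hcvmw] -> 10 lines: ada lho pcw qbrxm gkft ifsjf hcvmw fdaf hdz gmyf
Hunk 4: at line 5 remove [ifsjf,hcvmw] add [sfwsl,gdx,ojql] -> 11 lines: ada lho pcw qbrxm gkft sfwsl gdx ojql fdaf hdz gmyf
Hunk 5: at line 1 remove [lho,pcw,qbrxm] add [wxjm] -> 9 lines: ada wxjm gkft sfwsl gdx ojql fdaf hdz gmyf
Final line 8: hdz

Answer: hdz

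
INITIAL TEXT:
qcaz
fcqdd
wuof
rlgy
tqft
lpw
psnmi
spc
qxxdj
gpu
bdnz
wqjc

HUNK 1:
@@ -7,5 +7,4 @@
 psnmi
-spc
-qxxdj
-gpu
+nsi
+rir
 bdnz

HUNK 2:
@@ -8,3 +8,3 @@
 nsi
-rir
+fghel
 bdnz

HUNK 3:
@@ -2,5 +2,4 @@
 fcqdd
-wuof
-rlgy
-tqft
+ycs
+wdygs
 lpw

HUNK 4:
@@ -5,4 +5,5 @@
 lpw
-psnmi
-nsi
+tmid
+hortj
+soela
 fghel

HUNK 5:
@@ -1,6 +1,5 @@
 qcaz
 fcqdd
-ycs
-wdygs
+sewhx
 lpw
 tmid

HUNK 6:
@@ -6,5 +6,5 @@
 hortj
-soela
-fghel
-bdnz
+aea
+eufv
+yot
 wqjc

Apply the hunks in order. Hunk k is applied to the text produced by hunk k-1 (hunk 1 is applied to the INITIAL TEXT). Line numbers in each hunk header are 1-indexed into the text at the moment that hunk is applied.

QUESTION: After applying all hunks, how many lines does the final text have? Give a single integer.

Answer: 10

Derivation:
Hunk 1: at line 7 remove [spc,qxxdj,gpu] add [nsi,rir] -> 11 lines: qcaz fcqdd wuof rlgy tqft lpw psnmi nsi rir bdnz wqjc
Hunk 2: at line 8 remove [rir] add [fghel] -> 11 lines: qcaz fcqdd wuof rlgy tqft lpw psnmi nsi fghel bdnz wqjc
Hunk 3: at line 2 remove [wuof,rlgy,tqft] add [ycs,wdygs] -> 10 lines: qcaz fcqdd ycs wdygs lpw psnmi nsi fghel bdnz wqjc
Hunk 4: at line 5 remove [psnmi,nsi] add [tmid,hortj,soela] -> 11 lines: qcaz fcqdd ycs wdygs lpw tmid hortj soela fghel bdnz wqjc
Hunk 5: at line 1 remove [ycs,wdygs] add [sewhx] -> 10 lines: qcaz fcqdd sewhx lpw tmid hortj soela fghel bdnz wqjc
Hunk 6: at line 6 remove [soela,fghel,bdnz] add [aea,eufv,yot] -> 10 lines: qcaz fcqdd sewhx lpw tmid hortj aea eufv yot wqjc
Final line count: 10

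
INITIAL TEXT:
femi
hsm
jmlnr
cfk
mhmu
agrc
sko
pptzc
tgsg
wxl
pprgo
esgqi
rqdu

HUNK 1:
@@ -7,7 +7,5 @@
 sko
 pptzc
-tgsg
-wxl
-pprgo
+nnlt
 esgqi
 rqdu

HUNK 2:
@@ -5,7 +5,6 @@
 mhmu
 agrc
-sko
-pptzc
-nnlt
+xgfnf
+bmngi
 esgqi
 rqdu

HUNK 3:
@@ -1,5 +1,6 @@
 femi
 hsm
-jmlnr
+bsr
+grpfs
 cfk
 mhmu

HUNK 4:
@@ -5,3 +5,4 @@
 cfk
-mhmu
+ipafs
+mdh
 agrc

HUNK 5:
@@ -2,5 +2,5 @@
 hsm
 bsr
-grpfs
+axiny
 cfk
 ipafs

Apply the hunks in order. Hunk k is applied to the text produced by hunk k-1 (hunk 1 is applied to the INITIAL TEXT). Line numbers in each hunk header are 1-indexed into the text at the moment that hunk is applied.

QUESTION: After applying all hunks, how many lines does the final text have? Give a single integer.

Hunk 1: at line 7 remove [tgsg,wxl,pprgo] add [nnlt] -> 11 lines: femi hsm jmlnr cfk mhmu agrc sko pptzc nnlt esgqi rqdu
Hunk 2: at line 5 remove [sko,pptzc,nnlt] add [xgfnf,bmngi] -> 10 lines: femi hsm jmlnr cfk mhmu agrc xgfnf bmngi esgqi rqdu
Hunk 3: at line 1 remove [jmlnr] add [bsr,grpfs] -> 11 lines: femi hsm bsr grpfs cfk mhmu agrc xgfnf bmngi esgqi rqdu
Hunk 4: at line 5 remove [mhmu] add [ipafs,mdh] -> 12 lines: femi hsm bsr grpfs cfk ipafs mdh agrc xgfnf bmngi esgqi rqdu
Hunk 5: at line 2 remove [grpfs] add [axiny] -> 12 lines: femi hsm bsr axiny cfk ipafs mdh agrc xgfnf bmngi esgqi rqdu
Final line count: 12

Answer: 12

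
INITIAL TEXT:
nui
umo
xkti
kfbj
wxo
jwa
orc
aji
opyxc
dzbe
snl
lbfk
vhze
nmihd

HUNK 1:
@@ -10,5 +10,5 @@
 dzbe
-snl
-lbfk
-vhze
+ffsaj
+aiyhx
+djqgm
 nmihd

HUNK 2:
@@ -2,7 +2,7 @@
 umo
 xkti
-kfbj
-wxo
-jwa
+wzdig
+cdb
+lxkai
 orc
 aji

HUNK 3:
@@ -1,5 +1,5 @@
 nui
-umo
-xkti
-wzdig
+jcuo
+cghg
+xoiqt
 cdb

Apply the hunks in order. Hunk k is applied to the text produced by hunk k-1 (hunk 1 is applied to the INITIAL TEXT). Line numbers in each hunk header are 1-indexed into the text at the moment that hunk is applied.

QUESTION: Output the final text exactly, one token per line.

Hunk 1: at line 10 remove [snl,lbfk,vhze] add [ffsaj,aiyhx,djqgm] -> 14 lines: nui umo xkti kfbj wxo jwa orc aji opyxc dzbe ffsaj aiyhx djqgm nmihd
Hunk 2: at line 2 remove [kfbj,wxo,jwa] add [wzdig,cdb,lxkai] -> 14 lines: nui umo xkti wzdig cdb lxkai orc aji opyxc dzbe ffsaj aiyhx djqgm nmihd
Hunk 3: at line 1 remove [umo,xkti,wzdig] add [jcuo,cghg,xoiqt] -> 14 lines: nui jcuo cghg xoiqt cdb lxkai orc aji opyxc dzbe ffsaj aiyhx djqgm nmihd

Answer: nui
jcuo
cghg
xoiqt
cdb
lxkai
orc
aji
opyxc
dzbe
ffsaj
aiyhx
djqgm
nmihd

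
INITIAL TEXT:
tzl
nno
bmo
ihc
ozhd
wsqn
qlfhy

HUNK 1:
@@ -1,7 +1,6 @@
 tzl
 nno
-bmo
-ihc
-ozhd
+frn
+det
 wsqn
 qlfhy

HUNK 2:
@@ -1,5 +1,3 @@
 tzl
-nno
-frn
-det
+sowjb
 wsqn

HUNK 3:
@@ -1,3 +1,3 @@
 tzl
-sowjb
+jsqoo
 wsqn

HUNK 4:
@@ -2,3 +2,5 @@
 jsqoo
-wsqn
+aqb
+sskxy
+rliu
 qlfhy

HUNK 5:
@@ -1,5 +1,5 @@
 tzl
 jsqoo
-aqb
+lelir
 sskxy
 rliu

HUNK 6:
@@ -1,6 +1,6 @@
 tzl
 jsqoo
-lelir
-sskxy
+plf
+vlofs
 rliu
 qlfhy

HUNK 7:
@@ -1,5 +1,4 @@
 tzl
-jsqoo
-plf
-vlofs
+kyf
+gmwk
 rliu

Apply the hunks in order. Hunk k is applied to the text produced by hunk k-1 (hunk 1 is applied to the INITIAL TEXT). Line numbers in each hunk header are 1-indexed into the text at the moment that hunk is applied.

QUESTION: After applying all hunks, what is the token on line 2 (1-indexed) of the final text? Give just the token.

Hunk 1: at line 1 remove [bmo,ihc,ozhd] add [frn,det] -> 6 lines: tzl nno frn det wsqn qlfhy
Hunk 2: at line 1 remove [nno,frn,det] add [sowjb] -> 4 lines: tzl sowjb wsqn qlfhy
Hunk 3: at line 1 remove [sowjb] add [jsqoo] -> 4 lines: tzl jsqoo wsqn qlfhy
Hunk 4: at line 2 remove [wsqn] add [aqb,sskxy,rliu] -> 6 lines: tzl jsqoo aqb sskxy rliu qlfhy
Hunk 5: at line 1 remove [aqb] add [lelir] -> 6 lines: tzl jsqoo lelir sskxy rliu qlfhy
Hunk 6: at line 1 remove [lelir,sskxy] add [plf,vlofs] -> 6 lines: tzl jsqoo plf vlofs rliu qlfhy
Hunk 7: at line 1 remove [jsqoo,plf,vlofs] add [kyf,gmwk] -> 5 lines: tzl kyf gmwk rliu qlfhy
Final line 2: kyf

Answer: kyf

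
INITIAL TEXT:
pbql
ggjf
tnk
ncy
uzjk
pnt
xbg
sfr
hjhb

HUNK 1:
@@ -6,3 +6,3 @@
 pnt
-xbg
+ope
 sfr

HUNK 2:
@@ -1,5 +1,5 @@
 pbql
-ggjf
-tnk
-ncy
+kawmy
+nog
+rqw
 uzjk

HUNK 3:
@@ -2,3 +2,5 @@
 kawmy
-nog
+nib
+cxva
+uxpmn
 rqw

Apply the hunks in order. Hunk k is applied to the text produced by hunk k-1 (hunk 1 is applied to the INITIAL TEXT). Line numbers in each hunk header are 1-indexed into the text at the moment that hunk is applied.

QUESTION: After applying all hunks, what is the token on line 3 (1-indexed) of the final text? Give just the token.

Hunk 1: at line 6 remove [xbg] add [ope] -> 9 lines: pbql ggjf tnk ncy uzjk pnt ope sfr hjhb
Hunk 2: at line 1 remove [ggjf,tnk,ncy] add [kawmy,nog,rqw] -> 9 lines: pbql kawmy nog rqw uzjk pnt ope sfr hjhb
Hunk 3: at line 2 remove [nog] add [nib,cxva,uxpmn] -> 11 lines: pbql kawmy nib cxva uxpmn rqw uzjk pnt ope sfr hjhb
Final line 3: nib

Answer: nib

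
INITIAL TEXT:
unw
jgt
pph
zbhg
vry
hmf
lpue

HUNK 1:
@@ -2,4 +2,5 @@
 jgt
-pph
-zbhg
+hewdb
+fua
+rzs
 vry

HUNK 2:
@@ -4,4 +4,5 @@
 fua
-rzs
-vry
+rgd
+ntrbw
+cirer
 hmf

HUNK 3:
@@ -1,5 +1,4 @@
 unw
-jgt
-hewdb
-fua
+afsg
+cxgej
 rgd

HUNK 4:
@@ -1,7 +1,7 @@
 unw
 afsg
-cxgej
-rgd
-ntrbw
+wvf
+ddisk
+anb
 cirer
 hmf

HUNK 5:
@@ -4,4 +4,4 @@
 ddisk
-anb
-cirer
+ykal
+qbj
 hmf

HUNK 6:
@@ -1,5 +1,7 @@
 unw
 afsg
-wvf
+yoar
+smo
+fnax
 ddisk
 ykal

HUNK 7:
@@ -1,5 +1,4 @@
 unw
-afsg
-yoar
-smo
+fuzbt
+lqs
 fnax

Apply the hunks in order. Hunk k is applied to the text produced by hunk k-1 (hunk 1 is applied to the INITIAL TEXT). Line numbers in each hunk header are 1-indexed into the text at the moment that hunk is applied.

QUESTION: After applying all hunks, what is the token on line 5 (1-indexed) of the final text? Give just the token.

Hunk 1: at line 2 remove [pph,zbhg] add [hewdb,fua,rzs] -> 8 lines: unw jgt hewdb fua rzs vry hmf lpue
Hunk 2: at line 4 remove [rzs,vry] add [rgd,ntrbw,cirer] -> 9 lines: unw jgt hewdb fua rgd ntrbw cirer hmf lpue
Hunk 3: at line 1 remove [jgt,hewdb,fua] add [afsg,cxgej] -> 8 lines: unw afsg cxgej rgd ntrbw cirer hmf lpue
Hunk 4: at line 1 remove [cxgej,rgd,ntrbw] add [wvf,ddisk,anb] -> 8 lines: unw afsg wvf ddisk anb cirer hmf lpue
Hunk 5: at line 4 remove [anb,cirer] add [ykal,qbj] -> 8 lines: unw afsg wvf ddisk ykal qbj hmf lpue
Hunk 6: at line 1 remove [wvf] add [yoar,smo,fnax] -> 10 lines: unw afsg yoar smo fnax ddisk ykal qbj hmf lpue
Hunk 7: at line 1 remove [afsg,yoar,smo] add [fuzbt,lqs] -> 9 lines: unw fuzbt lqs fnax ddisk ykal qbj hmf lpue
Final line 5: ddisk

Answer: ddisk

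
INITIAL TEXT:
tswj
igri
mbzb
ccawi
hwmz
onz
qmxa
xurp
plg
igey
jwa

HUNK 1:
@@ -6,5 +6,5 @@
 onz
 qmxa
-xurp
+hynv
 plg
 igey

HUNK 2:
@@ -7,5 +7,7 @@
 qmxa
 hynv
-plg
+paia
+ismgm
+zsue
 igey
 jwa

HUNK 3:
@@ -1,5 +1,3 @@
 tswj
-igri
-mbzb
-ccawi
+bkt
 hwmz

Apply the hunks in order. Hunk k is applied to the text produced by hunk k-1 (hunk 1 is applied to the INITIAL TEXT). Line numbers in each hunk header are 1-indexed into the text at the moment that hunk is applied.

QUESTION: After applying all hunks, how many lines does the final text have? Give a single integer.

Answer: 11

Derivation:
Hunk 1: at line 6 remove [xurp] add [hynv] -> 11 lines: tswj igri mbzb ccawi hwmz onz qmxa hynv plg igey jwa
Hunk 2: at line 7 remove [plg] add [paia,ismgm,zsue] -> 13 lines: tswj igri mbzb ccawi hwmz onz qmxa hynv paia ismgm zsue igey jwa
Hunk 3: at line 1 remove [igri,mbzb,ccawi] add [bkt] -> 11 lines: tswj bkt hwmz onz qmxa hynv paia ismgm zsue igey jwa
Final line count: 11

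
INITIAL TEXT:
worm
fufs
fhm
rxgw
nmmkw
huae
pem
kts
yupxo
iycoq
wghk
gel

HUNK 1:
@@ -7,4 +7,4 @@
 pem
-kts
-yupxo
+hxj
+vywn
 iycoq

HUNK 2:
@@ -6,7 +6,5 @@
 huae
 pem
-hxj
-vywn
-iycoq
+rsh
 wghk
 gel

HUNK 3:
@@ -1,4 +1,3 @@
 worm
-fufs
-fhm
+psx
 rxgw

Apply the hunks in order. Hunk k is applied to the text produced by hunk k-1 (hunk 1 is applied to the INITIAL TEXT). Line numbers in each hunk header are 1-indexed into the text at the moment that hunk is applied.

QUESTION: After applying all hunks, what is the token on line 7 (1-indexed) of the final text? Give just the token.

Hunk 1: at line 7 remove [kts,yupxo] add [hxj,vywn] -> 12 lines: worm fufs fhm rxgw nmmkw huae pem hxj vywn iycoq wghk gel
Hunk 2: at line 6 remove [hxj,vywn,iycoq] add [rsh] -> 10 lines: worm fufs fhm rxgw nmmkw huae pem rsh wghk gel
Hunk 3: at line 1 remove [fufs,fhm] add [psx] -> 9 lines: worm psx rxgw nmmkw huae pem rsh wghk gel
Final line 7: rsh

Answer: rsh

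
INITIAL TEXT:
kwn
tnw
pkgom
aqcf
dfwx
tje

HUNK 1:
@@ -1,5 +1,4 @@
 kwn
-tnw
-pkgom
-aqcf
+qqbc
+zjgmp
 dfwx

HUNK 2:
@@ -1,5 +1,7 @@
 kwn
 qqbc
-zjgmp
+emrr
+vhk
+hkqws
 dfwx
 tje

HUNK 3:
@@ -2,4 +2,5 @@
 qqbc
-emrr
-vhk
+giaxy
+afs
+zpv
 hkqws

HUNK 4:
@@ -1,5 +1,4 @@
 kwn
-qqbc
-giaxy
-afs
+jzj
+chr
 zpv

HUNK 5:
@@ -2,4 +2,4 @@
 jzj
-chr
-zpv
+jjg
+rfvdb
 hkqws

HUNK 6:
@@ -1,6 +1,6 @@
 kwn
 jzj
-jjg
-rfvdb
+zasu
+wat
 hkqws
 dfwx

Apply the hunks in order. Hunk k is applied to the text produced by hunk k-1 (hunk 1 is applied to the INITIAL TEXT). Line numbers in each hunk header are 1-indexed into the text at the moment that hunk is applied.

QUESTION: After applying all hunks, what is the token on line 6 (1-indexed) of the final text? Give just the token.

Answer: dfwx

Derivation:
Hunk 1: at line 1 remove [tnw,pkgom,aqcf] add [qqbc,zjgmp] -> 5 lines: kwn qqbc zjgmp dfwx tje
Hunk 2: at line 1 remove [zjgmp] add [emrr,vhk,hkqws] -> 7 lines: kwn qqbc emrr vhk hkqws dfwx tje
Hunk 3: at line 2 remove [emrr,vhk] add [giaxy,afs,zpv] -> 8 lines: kwn qqbc giaxy afs zpv hkqws dfwx tje
Hunk 4: at line 1 remove [qqbc,giaxy,afs] add [jzj,chr] -> 7 lines: kwn jzj chr zpv hkqws dfwx tje
Hunk 5: at line 2 remove [chr,zpv] add [jjg,rfvdb] -> 7 lines: kwn jzj jjg rfvdb hkqws dfwx tje
Hunk 6: at line 1 remove [jjg,rfvdb] add [zasu,wat] -> 7 lines: kwn jzj zasu wat hkqws dfwx tje
Final line 6: dfwx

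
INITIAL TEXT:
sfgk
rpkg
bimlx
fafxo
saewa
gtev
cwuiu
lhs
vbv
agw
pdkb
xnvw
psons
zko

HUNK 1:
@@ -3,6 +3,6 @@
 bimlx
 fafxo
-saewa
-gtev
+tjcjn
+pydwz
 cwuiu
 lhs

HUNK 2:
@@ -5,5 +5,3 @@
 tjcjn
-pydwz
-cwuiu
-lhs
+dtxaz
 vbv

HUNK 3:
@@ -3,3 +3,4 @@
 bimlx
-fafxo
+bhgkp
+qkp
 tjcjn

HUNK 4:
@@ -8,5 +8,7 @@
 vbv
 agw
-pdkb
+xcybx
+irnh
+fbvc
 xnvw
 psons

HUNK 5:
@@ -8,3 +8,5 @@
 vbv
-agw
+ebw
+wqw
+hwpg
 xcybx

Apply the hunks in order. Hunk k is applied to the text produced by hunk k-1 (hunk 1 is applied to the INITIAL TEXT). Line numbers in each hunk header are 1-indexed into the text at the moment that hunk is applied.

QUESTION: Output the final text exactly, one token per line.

Answer: sfgk
rpkg
bimlx
bhgkp
qkp
tjcjn
dtxaz
vbv
ebw
wqw
hwpg
xcybx
irnh
fbvc
xnvw
psons
zko

Derivation:
Hunk 1: at line 3 remove [saewa,gtev] add [tjcjn,pydwz] -> 14 lines: sfgk rpkg bimlx fafxo tjcjn pydwz cwuiu lhs vbv agw pdkb xnvw psons zko
Hunk 2: at line 5 remove [pydwz,cwuiu,lhs] add [dtxaz] -> 12 lines: sfgk rpkg bimlx fafxo tjcjn dtxaz vbv agw pdkb xnvw psons zko
Hunk 3: at line 3 remove [fafxo] add [bhgkp,qkp] -> 13 lines: sfgk rpkg bimlx bhgkp qkp tjcjn dtxaz vbv agw pdkb xnvw psons zko
Hunk 4: at line 8 remove [pdkb] add [xcybx,irnh,fbvc] -> 15 lines: sfgk rpkg bimlx bhgkp qkp tjcjn dtxaz vbv agw xcybx irnh fbvc xnvw psons zko
Hunk 5: at line 8 remove [agw] add [ebw,wqw,hwpg] -> 17 lines: sfgk rpkg bimlx bhgkp qkp tjcjn dtxaz vbv ebw wqw hwpg xcybx irnh fbvc xnvw psons zko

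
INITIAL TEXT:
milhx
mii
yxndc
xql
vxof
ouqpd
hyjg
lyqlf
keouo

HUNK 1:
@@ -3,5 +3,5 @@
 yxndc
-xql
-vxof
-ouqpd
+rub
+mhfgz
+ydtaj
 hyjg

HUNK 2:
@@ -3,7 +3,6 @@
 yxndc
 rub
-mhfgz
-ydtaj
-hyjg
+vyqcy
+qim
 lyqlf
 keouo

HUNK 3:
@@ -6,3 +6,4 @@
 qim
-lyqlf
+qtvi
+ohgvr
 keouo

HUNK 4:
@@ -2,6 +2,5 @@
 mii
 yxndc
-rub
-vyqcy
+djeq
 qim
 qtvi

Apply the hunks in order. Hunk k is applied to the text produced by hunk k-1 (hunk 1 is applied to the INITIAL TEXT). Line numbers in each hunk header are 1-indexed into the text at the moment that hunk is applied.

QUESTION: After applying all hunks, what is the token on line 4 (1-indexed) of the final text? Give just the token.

Answer: djeq

Derivation:
Hunk 1: at line 3 remove [xql,vxof,ouqpd] add [rub,mhfgz,ydtaj] -> 9 lines: milhx mii yxndc rub mhfgz ydtaj hyjg lyqlf keouo
Hunk 2: at line 3 remove [mhfgz,ydtaj,hyjg] add [vyqcy,qim] -> 8 lines: milhx mii yxndc rub vyqcy qim lyqlf keouo
Hunk 3: at line 6 remove [lyqlf] add [qtvi,ohgvr] -> 9 lines: milhx mii yxndc rub vyqcy qim qtvi ohgvr keouo
Hunk 4: at line 2 remove [rub,vyqcy] add [djeq] -> 8 lines: milhx mii yxndc djeq qim qtvi ohgvr keouo
Final line 4: djeq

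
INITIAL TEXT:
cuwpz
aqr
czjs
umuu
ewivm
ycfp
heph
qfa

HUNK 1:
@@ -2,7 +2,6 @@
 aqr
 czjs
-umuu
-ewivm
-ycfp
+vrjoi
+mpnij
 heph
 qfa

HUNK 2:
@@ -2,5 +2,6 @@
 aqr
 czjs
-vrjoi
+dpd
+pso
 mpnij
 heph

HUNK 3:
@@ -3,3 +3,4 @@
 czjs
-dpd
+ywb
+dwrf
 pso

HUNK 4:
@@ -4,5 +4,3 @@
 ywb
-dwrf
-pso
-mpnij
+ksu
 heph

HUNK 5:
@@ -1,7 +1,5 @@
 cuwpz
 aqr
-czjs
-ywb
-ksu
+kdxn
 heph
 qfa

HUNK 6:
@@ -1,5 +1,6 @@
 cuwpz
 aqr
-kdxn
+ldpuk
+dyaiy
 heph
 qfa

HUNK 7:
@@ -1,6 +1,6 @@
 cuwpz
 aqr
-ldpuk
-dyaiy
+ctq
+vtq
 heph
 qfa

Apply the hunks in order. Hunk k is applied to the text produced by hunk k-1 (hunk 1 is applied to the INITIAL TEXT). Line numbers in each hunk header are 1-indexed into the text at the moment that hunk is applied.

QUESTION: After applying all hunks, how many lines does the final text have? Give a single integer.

Hunk 1: at line 2 remove [umuu,ewivm,ycfp] add [vrjoi,mpnij] -> 7 lines: cuwpz aqr czjs vrjoi mpnij heph qfa
Hunk 2: at line 2 remove [vrjoi] add [dpd,pso] -> 8 lines: cuwpz aqr czjs dpd pso mpnij heph qfa
Hunk 3: at line 3 remove [dpd] add [ywb,dwrf] -> 9 lines: cuwpz aqr czjs ywb dwrf pso mpnij heph qfa
Hunk 4: at line 4 remove [dwrf,pso,mpnij] add [ksu] -> 7 lines: cuwpz aqr czjs ywb ksu heph qfa
Hunk 5: at line 1 remove [czjs,ywb,ksu] add [kdxn] -> 5 lines: cuwpz aqr kdxn heph qfa
Hunk 6: at line 1 remove [kdxn] add [ldpuk,dyaiy] -> 6 lines: cuwpz aqr ldpuk dyaiy heph qfa
Hunk 7: at line 1 remove [ldpuk,dyaiy] add [ctq,vtq] -> 6 lines: cuwpz aqr ctq vtq heph qfa
Final line count: 6

Answer: 6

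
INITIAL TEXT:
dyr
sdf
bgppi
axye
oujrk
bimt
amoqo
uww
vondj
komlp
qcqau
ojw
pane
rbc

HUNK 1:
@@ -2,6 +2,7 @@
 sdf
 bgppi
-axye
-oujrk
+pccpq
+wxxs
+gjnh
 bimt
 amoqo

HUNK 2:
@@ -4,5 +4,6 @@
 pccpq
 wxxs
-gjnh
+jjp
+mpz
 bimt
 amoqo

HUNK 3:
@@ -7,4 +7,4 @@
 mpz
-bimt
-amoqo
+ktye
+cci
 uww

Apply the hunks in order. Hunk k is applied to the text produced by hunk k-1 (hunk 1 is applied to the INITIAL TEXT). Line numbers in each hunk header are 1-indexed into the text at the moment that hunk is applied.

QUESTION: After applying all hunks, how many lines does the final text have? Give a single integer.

Answer: 16

Derivation:
Hunk 1: at line 2 remove [axye,oujrk] add [pccpq,wxxs,gjnh] -> 15 lines: dyr sdf bgppi pccpq wxxs gjnh bimt amoqo uww vondj komlp qcqau ojw pane rbc
Hunk 2: at line 4 remove [gjnh] add [jjp,mpz] -> 16 lines: dyr sdf bgppi pccpq wxxs jjp mpz bimt amoqo uww vondj komlp qcqau ojw pane rbc
Hunk 3: at line 7 remove [bimt,amoqo] add [ktye,cci] -> 16 lines: dyr sdf bgppi pccpq wxxs jjp mpz ktye cci uww vondj komlp qcqau ojw pane rbc
Final line count: 16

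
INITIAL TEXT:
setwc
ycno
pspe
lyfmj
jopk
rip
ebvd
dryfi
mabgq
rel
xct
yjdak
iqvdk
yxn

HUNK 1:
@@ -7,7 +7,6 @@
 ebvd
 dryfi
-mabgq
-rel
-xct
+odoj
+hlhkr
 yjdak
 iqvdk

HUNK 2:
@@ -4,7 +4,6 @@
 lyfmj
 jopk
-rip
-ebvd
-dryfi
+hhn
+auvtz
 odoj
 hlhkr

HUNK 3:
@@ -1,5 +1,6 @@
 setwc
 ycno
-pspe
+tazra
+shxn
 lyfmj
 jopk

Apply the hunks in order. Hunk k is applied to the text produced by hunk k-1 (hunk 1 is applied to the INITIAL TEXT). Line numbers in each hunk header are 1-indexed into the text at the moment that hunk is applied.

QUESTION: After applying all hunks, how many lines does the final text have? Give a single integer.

Hunk 1: at line 7 remove [mabgq,rel,xct] add [odoj,hlhkr] -> 13 lines: setwc ycno pspe lyfmj jopk rip ebvd dryfi odoj hlhkr yjdak iqvdk yxn
Hunk 2: at line 4 remove [rip,ebvd,dryfi] add [hhn,auvtz] -> 12 lines: setwc ycno pspe lyfmj jopk hhn auvtz odoj hlhkr yjdak iqvdk yxn
Hunk 3: at line 1 remove [pspe] add [tazra,shxn] -> 13 lines: setwc ycno tazra shxn lyfmj jopk hhn auvtz odoj hlhkr yjdak iqvdk yxn
Final line count: 13

Answer: 13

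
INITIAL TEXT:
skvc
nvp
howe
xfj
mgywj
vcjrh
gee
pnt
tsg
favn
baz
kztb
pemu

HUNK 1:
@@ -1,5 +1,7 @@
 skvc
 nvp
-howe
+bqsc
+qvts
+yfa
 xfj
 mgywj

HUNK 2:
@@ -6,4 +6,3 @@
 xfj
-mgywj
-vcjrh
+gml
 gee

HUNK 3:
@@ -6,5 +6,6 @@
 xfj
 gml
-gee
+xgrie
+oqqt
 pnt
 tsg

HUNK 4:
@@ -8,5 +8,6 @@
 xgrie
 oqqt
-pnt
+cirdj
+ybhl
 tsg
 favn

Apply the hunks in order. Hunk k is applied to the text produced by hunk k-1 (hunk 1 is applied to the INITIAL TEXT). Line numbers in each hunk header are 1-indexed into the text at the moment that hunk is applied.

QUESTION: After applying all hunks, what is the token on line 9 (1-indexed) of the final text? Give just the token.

Hunk 1: at line 1 remove [howe] add [bqsc,qvts,yfa] -> 15 lines: skvc nvp bqsc qvts yfa xfj mgywj vcjrh gee pnt tsg favn baz kztb pemu
Hunk 2: at line 6 remove [mgywj,vcjrh] add [gml] -> 14 lines: skvc nvp bqsc qvts yfa xfj gml gee pnt tsg favn baz kztb pemu
Hunk 3: at line 6 remove [gee] add [xgrie,oqqt] -> 15 lines: skvc nvp bqsc qvts yfa xfj gml xgrie oqqt pnt tsg favn baz kztb pemu
Hunk 4: at line 8 remove [pnt] add [cirdj,ybhl] -> 16 lines: skvc nvp bqsc qvts yfa xfj gml xgrie oqqt cirdj ybhl tsg favn baz kztb pemu
Final line 9: oqqt

Answer: oqqt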